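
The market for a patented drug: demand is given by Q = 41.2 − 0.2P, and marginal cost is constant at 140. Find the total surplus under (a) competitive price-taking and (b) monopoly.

Inverting demand: P = 206 − 5Q.
Perfect competition: P = MC = 140, so 206 − 5Q = 140 and Q = 13.2.
CS = ½·(206 − 140)·13.2 = 435.6; PS = (140 − 140)·13.2 = 0; TS = 435.6.
The monopolist equates marginal revenue to marginal cost: 206 − 10Q = 140, so Q = 6.6. From demand, P = 173.
CS = ½·(206 − 173)·6.6 = 108.9; PS = (173 − 140)·6.6 = 217.8; TS = 326.7.

Competition: TS = 435.6; Monopoly: TS = 326.7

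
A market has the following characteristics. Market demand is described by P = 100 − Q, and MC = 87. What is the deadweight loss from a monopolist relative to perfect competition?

Under competition P = MC = 87, so Q = (100 − 87)/1 = 13.
Monopoly sets MR = MC: 100 − 2Q = 87 ⇒ Q = 6.5, P = 100 − 6.5 = 93.5.
DWL is the triangle between Q = 6.5 and Q = 13: ½·(13 − 6.5)·(93.5 − 87) = 21.125.

DWL = 21.125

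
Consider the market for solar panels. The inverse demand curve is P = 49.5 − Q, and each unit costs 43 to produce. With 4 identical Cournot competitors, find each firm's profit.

In a 4-firm Cournot equilibrium, symmetry and the first-order condition give q = (49.5 − 43)/(5) = 1.3. So Q = 5.2 and P = 44.3.
Each firm's profit = (44.3 − 43)·1.3 = 1.69.

π_i = 1.69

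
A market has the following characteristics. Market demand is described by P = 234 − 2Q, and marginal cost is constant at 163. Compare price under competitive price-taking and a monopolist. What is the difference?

Price rises by 35.5

Perfect competition: P = MC = 163, so 234 − 2Q = 163 and Q = 35.5.
The monopolist equates marginal revenue to marginal cost: 234 − 4Q = 163, so Q = 17.75. From demand, P = 198.5.
Change in price: 198.5 − 163 = 35.5.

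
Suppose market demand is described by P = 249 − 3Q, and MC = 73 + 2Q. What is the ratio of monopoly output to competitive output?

Q_m/Q_c = 0.625

A monopolist chooses Q where MR = MC. MR = 249 − 6Q; setting this equal to 73 + 2Q gives Q = 22 and P = 183.
Competitive equilibrium sets price equal to marginal cost: 249 − 3Q = 73 + 2Q, so Q = 35.2 and P = 143.4.
Ratio Q_m/Q_c = 22/35.2 = 0.625.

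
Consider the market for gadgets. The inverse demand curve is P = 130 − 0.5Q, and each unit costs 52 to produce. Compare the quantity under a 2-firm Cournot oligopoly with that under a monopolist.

Cournot: Q = 104; Monopoly: Q = 78

In a 2-firm Cournot equilibrium, symmetry and the first-order condition give q = (130 − 52)/(1.5) = 52. So Q = 104 and P = 78.
The monopolist equates marginal revenue to marginal cost: 130 − Q = 52, so Q = 78. From demand, P = 91.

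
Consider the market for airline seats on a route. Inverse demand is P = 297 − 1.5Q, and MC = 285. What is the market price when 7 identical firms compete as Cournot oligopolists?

P = 286.5

In a 7-firm Cournot equilibrium, symmetry and the first-order condition give q = (297 − 285)/(12) = 1. So Q = 7 and P = 286.5.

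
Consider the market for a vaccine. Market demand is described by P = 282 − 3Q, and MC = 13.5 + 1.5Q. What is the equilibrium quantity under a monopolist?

A monopolist chooses Q where MR = MC. MR = 282 − 6Q; setting this equal to 13.5 + 1.5Q gives Q = 35.8 and P = 174.6.

Q = 35.8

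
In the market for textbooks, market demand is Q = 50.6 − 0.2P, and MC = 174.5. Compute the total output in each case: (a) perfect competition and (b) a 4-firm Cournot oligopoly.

Competition: Q = 15.7; Cournot: Q = 12.56

Inverting demand: P = 253 − 5Q.
Perfect competition: P = MC = 174.5, so 253 − 5Q = 174.5 and Q = 15.7.
Cournot with 4 identical firms: the symmetric best-response condition is 253 − 25q = 174.5. Each firm produces q = 3.14, total output Q = 12.56, price P = 190.2.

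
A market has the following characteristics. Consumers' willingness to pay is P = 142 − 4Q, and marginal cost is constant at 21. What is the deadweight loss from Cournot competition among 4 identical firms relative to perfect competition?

Perfect competition: P = MC = 21, so 142 − 4Q = 21 and Q = 30.25.
Cournot with 4 identical firms: the symmetric best-response condition is 142 − 20q = 21. Each firm produces q = 6.05, total output Q = 24.2, price P = 45.2.
DWL is the triangle between Q = 24.2 and Q = 30.25: ½·(30.25 − 24.2)·(45.2 − 21) = 73.205.

DWL = 73.205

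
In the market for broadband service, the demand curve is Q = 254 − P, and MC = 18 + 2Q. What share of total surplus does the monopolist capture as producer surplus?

PS/TS = 0.8

Inverting demand: P = 254 − Q.
A monopolist chooses Q where MR = MC. MR = 254 − 2Q; setting this equal to 18 + 2Q gives Q = 59 and P = 195.
CS = ½·(254 − 195)·59 = 1740.5.
PS = P·Q − VC(Q) = 195·59 − (18·59 + ½·2·59²) = 6962.
Share captured = PS/TS = 6962/8702.5 = 0.8.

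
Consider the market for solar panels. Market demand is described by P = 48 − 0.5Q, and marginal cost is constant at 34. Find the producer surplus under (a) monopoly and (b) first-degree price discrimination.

Monopoly sets MR = MC: 48 − Q = 34 ⇒ Q = 14, P = 48 − 0.5·14 = 41.
PS = (41 − 34)·14 = 98.
With perfect price discrimination, output is the efficient level Q = 28 (where demand meets MC), but every buyer pays their willingness to pay: CS = 0 and PS = total surplus.
PS = ½·(48 − 34)·28 = 196.

Monopoly: PS = 98; Perfect PD: PS = 196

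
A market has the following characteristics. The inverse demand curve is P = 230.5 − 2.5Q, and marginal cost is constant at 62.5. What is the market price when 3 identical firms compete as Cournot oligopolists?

P = 104.5

In a 3-firm Cournot equilibrium, symmetry and the first-order condition give q = (230.5 − 62.5)/(10) = 16.8. So Q = 50.4 and P = 104.5.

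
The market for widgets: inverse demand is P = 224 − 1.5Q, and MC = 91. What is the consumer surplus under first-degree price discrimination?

A perfectly discriminating monopolist sells every unit with P(Q) ≥ MC(Q), so output equals the competitive quantity Q = 266/3. Each buyer pays their reservation price, so CS = 0 and the firm captures all surplus.
CS = 0.

CS = 0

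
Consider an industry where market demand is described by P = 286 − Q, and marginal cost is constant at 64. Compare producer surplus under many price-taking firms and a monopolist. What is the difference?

Perfect competition: P = MC = 64, so 286 − Q = 64 and Q = 222.
PS = (64 − 64)·222 = 0.
Monopoly sets MR = MC: 286 − 2Q = 64 ⇒ Q = 111, P = 286 − 111 = 175.
PS = (175 − 64)·111 = 12321.
Change in producer surplus: 12321 − 0 = 12321.

Producer surplus rises by 12321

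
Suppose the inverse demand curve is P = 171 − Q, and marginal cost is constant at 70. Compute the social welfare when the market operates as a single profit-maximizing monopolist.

TS = 3825.375

A monopolist chooses Q where MR = MC. MR = 171 − 2Q; setting this equal to 70 gives Q = 50.5 and P = 120.5.
CS = ½·(171 − 120.5)·50.5 = 1275.125; PS = (120.5 − 70)·50.5 = 2550.25; TS = 3825.375.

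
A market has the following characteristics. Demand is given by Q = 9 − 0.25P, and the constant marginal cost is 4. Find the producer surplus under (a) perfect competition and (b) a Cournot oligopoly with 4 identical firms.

Inverting demand: P = 36 − 4Q.
Under competition P = MC = 4, so Q = (36 − 4)/4 = 8.
PS = (4 − 4)·8 = 0.
In a 4-firm Cournot equilibrium, symmetry and the first-order condition give q = (36 − 4)/(20) = 1.6. So Q = 6.4 and P = 10.4.
PS = (10.4 − 4)·6.4 = 40.96.

Competition: PS = 0; Cournot: PS = 40.96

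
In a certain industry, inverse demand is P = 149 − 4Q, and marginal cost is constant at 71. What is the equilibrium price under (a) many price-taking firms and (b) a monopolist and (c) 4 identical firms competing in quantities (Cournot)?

Perfect competition: P = MC = 71, so 149 − 4Q = 71 and Q = 19.5.
The monopolist equates marginal revenue to marginal cost: 149 − 8Q = 71, so Q = 9.75. From demand, P = 110.
In a 4-firm Cournot equilibrium, symmetry and the first-order condition give q = (149 − 71)/(20) = 3.9. So Q = 15.6 and P = 86.6.

Competition: P = 71; Monopoly: P = 110; Cournot: P = 86.6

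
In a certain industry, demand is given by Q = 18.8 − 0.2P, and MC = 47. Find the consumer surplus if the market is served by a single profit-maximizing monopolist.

CS = 55.225

Inverting demand: P = 94 − 5Q.
The monopolist equates marginal revenue to marginal cost: 94 − 10Q = 47, so Q = 4.7. From demand, P = 70.5.
CS = ½·(94 − 70.5)·4.7 = 55.225.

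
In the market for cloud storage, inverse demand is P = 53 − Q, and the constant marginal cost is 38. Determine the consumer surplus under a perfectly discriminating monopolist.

With perfect price discrimination, output is the efficient level Q = 15 (where demand meets MC), but every buyer pays their willingness to pay: CS = 0 and PS = total surplus.
CS = 0.

CS = 0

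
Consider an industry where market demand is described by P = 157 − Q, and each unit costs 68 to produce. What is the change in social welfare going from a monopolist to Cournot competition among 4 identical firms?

TS rises by 831.705

A monopolist chooses Q where MR = MC. MR = 157 − 2Q; setting this equal to 68 gives Q = 44.5 and P = 112.5.
CS = ½·(157 − 112.5)·44.5 = 990.125; PS = (112.5 − 68)·44.5 = 1980.25; TS = 2970.375.
In a 4-firm Cournot equilibrium, symmetry and the first-order condition give q = (157 − 68)/(5) = 17.8. So Q = 71.2 and P = 85.8.
CS = ½·(157 − 85.8)·71.2 = 2534.72; PS = (85.8 − 68)·71.2 = 1267.36; TS = 3802.08.
Change in social welfare: 3802.08 − 2970.375 = 831.705.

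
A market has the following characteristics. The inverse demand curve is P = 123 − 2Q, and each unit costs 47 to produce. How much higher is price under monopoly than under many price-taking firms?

P rises by 38

Perfect competition: P = MC = 47, so 123 − 2Q = 47 and Q = 38.
Monopoly sets MR = MC: 123 − 4Q = 47 ⇒ Q = 19, P = 123 − 2·19 = 85.
Change in price: 85 − 47 = 38.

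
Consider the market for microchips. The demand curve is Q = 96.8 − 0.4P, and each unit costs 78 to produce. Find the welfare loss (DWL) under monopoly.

Inverting demand: P = 242 − 2.5Q.
Perfect competition: P = MC = 78, so 242 − 2.5Q = 78 and Q = 65.6.
Monopoly sets MR = MC: 242 − 5Q = 78 ⇒ Q = 32.8, P = 242 − 2.5·32.8 = 160.
DWL is the triangle between Q = 32.8 and Q = 65.6: ½·(65.6 − 32.8)·(160 − 78) = 1344.8.

DWL = 1344.8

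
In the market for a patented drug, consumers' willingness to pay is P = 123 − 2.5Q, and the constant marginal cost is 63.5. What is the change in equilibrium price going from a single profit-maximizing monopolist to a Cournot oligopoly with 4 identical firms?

Monopoly sets MR = MC: 123 − 5Q = 63.5 ⇒ Q = 11.9, P = 123 − 2.5·11.9 = 93.25.
Cournot with 4 identical firms: the symmetric best-response condition is 123 − 12.5q = 63.5. Each firm produces q = 4.76, total output Q = 19.04, price P = 75.4.
Change in equilibrium price: 75.4 − 93.25 = −17.85.

P falls by 17.85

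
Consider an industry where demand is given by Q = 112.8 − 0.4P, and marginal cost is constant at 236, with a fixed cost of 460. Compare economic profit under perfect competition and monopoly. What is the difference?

Economic profit rises by 211.6

Inverting demand: P = 282 − 2.5Q.
Perfect competition: P = MC = 236, so 282 − 2.5Q = 236 and Q = 18.4.
Profit = (236 − 236)·18.4 − 460 = −460.
The monopolist equates marginal revenue to marginal cost: 282 − 5Q = 236, so Q = 9.2. From demand, P = 259.
Profit = (259 − 236)·9.2 − 460 = −248.4.
Change in economic profit: −248.4 − −460 = 211.6.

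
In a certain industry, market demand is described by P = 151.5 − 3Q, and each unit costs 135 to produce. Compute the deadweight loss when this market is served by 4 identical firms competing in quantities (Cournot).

Under competition P = MC = 135, so Q = (151.5 − 135)/3 = 5.5.
In a 4-firm Cournot equilibrium, symmetry and the first-order condition give q = (151.5 − 135)/(15) = 1.1. So Q = 4.4 and P = 138.3.
DWL is the triangle between Q = 4.4 and Q = 5.5: ½·(5.5 − 4.4)·(138.3 − 135) = 1.815.

DWL = 1.815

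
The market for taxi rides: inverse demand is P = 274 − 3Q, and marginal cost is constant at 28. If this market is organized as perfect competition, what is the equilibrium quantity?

Competitive firms price at marginal cost: P = 28, giving Q = 82.

Q = 82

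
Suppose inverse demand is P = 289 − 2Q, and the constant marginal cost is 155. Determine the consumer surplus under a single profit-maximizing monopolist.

A monopolist chooses Q where MR = MC. MR = 289 − 4Q; setting this equal to 155 gives Q = 33.5 and P = 222.
CS = ½·(289 − 222)·33.5 = 1122.25.

CS = 1122.25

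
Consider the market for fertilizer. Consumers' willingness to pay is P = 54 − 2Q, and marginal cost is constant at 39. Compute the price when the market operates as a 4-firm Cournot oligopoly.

P = 42

In a 4-firm Cournot equilibrium, symmetry and the first-order condition give q = (54 − 39)/(10) = 1.5. So Q = 6 and P = 42.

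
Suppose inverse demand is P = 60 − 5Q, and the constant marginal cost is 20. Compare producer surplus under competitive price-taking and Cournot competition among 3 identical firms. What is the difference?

Competitive firms price at marginal cost: P = 20, giving Q = 8.
PS = (20 − 20)·8 = 0.
In a 3-firm Cournot equilibrium, symmetry and the first-order condition give q = (60 − 20)/(20) = 2. So Q = 6 and P = 30.
PS = (30 − 20)·6 = 60.
Change in producer surplus: 60 − 0 = 60.

PS rises by 60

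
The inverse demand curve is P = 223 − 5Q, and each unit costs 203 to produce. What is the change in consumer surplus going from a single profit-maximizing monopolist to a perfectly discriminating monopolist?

Consumer surplus falls by 10

Monopoly sets MR = MC: 223 − 10Q = 203 ⇒ Q = 2, P = 223 − 5·2 = 213.
CS = ½·(223 − 213)·2 = 10.
A perfectly discriminating monopolist sells every unit with P(Q) ≥ MC(Q), so output equals the competitive quantity Q = 4. Each buyer pays their reservation price, so CS = 0 and the firm captures all surplus.
CS = 0.
Change in consumer surplus: 0 − 10 = −10.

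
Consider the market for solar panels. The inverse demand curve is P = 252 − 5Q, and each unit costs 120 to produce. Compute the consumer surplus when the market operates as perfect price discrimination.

CS = 0

A perfectly discriminating monopolist sells every unit with P(Q) ≥ MC(Q), so output equals the competitive quantity Q = 26.4. Each buyer pays their reservation price, so CS = 0 and the firm captures all surplus.
CS = 0.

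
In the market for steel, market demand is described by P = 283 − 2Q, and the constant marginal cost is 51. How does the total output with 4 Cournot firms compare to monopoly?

In a 4-firm Cournot equilibrium, symmetry and the first-order condition give q = (283 − 51)/(10) = 23.2. So Q = 92.8 and P = 97.4.
The monopolist equates marginal revenue to marginal cost: 283 − 4Q = 51, so Q = 58. From demand, P = 167.

Cournot: Q = 92.8; Monopoly: Q = 58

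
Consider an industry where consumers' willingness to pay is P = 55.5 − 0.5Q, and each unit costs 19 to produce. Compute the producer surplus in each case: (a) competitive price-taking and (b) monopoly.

Perfect competition: P = MC = 19, so 55.5 − 0.5Q = 19 and Q = 73.
PS = (19 − 19)·73 = 0.
A monopolist chooses Q where MR = MC. MR = 55.5 − Q; setting this equal to 19 gives Q = 36.5 and P = 37.25.
PS = (37.25 − 19)·36.5 = 666.125.

Competition: PS = 0; Monopoly: PS = 666.125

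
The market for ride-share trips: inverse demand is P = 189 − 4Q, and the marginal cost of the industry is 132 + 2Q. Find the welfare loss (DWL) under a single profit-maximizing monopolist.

Competitive equilibrium sets price equal to marginal cost: 189 − 4Q = 132 + 2Q, so Q = 9.5 and P = 151.
A monopolist chooses Q where MR = MC. MR = 189 − 8Q; setting this equal to 132 + 2Q gives Q = 5.7 and P = 166.2.
CS = ½·(189 − 151)·9.5 = 180.5; PS = (151·9.5 − 132·9.5 − ½·2·9.5²) = 90.25; TS = 270.75.
CS = ½·(189 − 166.2)·5.7 = 64.98; PS = (166.2·5.7 − 132·5.7 − ½·2·5.7²) = 162.45; TS = 227.43.
DWL = 270.75 − 227.43 = 43.32.

DWL = 43.32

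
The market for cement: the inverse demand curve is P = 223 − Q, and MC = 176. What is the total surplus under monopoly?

The monopolist equates marginal revenue to marginal cost: 223 − 2Q = 176, so Q = 23.5. From demand, P = 199.5.
CS = ½·(223 − 199.5)·23.5 = 276.125; PS = (199.5 − 176)·23.5 = 552.25; TS = 828.375.

TS = 828.375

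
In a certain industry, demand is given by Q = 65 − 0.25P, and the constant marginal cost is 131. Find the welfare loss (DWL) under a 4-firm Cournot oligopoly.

DWL = 83.205

Inverting demand: P = 260 − 4Q.
Perfect competition: P = MC = 131, so 260 − 4Q = 131 and Q = 32.25.
In a 4-firm Cournot equilibrium, symmetry and the first-order condition give q = (260 − 131)/(20) = 6.45. So Q = 25.8 and P = 156.8.
DWL is the triangle between Q = 25.8 and Q = 32.25: ½·(32.25 − 25.8)·(156.8 − 131) = 83.205.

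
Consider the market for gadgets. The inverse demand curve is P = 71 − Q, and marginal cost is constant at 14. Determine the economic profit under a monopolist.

Monopoly sets MR = MC: 71 − 2Q = 14 ⇒ Q = 28.5, P = 71 − 28.5 = 42.5.
Profit = (42.5 − 14)·28.5 = 812.25.

Profit = 812.25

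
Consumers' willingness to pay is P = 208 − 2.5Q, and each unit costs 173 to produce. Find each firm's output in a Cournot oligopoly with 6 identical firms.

Cournot with 6 identical firms: the symmetric best-response condition is 208 − 17.5q = 173. Each firm produces q = 2, total output Q = 12, price P = 178.

q_i = 2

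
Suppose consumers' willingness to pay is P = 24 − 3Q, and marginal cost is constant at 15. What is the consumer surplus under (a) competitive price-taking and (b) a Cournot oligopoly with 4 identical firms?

Perfect competition: P = MC = 15, so 24 − 3Q = 15 and Q = 3.
CS = ½·(24 − 15)·3 = 13.5.
Cournot with 4 identical firms: the symmetric best-response condition is 24 − 15q = 15. Each firm produces q = 0.6, total output Q = 2.4, price P = 16.8.
CS = ½·(24 − 16.8)·2.4 = 8.64.

Competition: CS = 13.5; Cournot: CS = 8.64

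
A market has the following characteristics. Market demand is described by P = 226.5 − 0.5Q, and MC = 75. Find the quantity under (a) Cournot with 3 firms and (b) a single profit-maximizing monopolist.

Cournot: Q = 227.25; Monopoly: Q = 151.5

With 3 symmetric Cournot firms, each firm's FOC gives 226.5 − 2q = 75, so q = 75.75, Q = 3·75.75 = 227.25, and P = 112.875.
The monopolist equates marginal revenue to marginal cost: 226.5 − Q = 75, so Q = 151.5. From demand, P = 150.75.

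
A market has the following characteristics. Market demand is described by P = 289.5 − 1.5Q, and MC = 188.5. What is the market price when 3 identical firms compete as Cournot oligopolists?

P = 213.75

In a 3-firm Cournot equilibrium, symmetry and the first-order condition give q = (289.5 − 188.5)/(6) = 101/6. So Q = 50.5 and P = 213.75.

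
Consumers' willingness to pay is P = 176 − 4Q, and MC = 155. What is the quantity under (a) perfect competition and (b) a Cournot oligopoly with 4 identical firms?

Under competition P = MC = 155, so Q = (176 − 155)/4 = 5.25.
Cournot with 4 identical firms: the symmetric best-response condition is 176 − 20q = 155. Each firm produces q = 1.05, total output Q = 4.2, price P = 159.2.

Competition: Q = 5.25; Cournot: Q = 4.2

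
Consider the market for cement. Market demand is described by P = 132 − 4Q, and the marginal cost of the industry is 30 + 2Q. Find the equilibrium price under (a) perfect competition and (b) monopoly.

Under competition P = MC: 132 − 4Q = 30 + 2Q ⇒ Q = 17, P = 64.
The monopolist equates marginal revenue to marginal cost: 132 − 8Q = 30 + 2Q, so Q = 10.2. From demand, P = 91.2.

Competition: P = 64; Monopoly: P = 91.2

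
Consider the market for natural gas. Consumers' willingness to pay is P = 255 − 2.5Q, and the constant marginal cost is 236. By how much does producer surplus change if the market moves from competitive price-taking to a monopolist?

Competitive firms price at marginal cost: P = 236, giving Q = 7.6.
PS = (236 − 236)·7.6 = 0.
The monopolist equates marginal revenue to marginal cost: 255 − 5Q = 236, so Q = 3.8. From demand, P = 245.5.
PS = (245.5 − 236)·3.8 = 36.1.
Change in producer surplus: 36.1 − 0 = 36.1.

Producer surplus rises by 36.1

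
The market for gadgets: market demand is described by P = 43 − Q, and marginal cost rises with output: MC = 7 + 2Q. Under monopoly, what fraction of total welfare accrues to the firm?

PS/TS = 0.8

Monopoly sets MR = MC: 43 − 2Q = 7 + 2Q ⇒ Q = 9, P = 43 − 9 = 34.
CS = ½·(43 − 34)·9 = 40.5.
PS = P·Q − VC(Q) = 34·9 − (7·9 + ½·2·9²) = 162.
Share captured = PS/TS = 162/202.5 = 0.8.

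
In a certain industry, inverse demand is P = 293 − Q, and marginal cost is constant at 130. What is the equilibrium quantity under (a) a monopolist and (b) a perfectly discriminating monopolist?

Monopoly: Q = 81.5; Perfect PD: Q = 163

The monopolist equates marginal revenue to marginal cost: 293 − 2Q = 130, so Q = 81.5. From demand, P = 211.5.
With perfect price discrimination, output is the efficient level Q = 163 (where demand meets MC), but every buyer pays their willingness to pay: CS = 0 and PS = total surplus.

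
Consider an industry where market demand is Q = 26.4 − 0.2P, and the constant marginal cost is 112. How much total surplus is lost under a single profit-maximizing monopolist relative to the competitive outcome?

Inverting demand: P = 132 − 5Q.
Perfect competition: P = MC = 112, so 132 − 5Q = 112 and Q = 4.
A monopolist chooses Q where MR = MC. MR = 132 − 10Q; setting this equal to 112 gives Q = 2 and P = 122.
DWL is the triangle between Q = 2 and Q = 4: ½·(4 − 2)·(122 − 112) = 10.

DWL = 10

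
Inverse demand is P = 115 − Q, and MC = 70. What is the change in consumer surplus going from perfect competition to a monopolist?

Consumer surplus falls by 759.375

Under competition P = MC = 70, so Q = (115 − 70)/1 = 45.
CS = ½·(115 − 70)·45 = 1012.5.
A monopolist chooses Q where MR = MC. MR = 115 − 2Q; setting this equal to 70 gives Q = 22.5 and P = 92.5.
CS = ½·(115 − 92.5)·22.5 = 253.125.
Change in consumer surplus: 253.125 − 1012.5 = −759.375.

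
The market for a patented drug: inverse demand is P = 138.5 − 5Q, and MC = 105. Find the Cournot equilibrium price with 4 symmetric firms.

P = 111.7

Cournot with 4 identical firms: the symmetric best-response condition is 138.5 − 25q = 105. Each firm produces q = 1.34, total output Q = 5.36, price P = 111.7.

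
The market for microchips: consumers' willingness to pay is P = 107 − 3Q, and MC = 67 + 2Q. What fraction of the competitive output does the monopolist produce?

Q_m/Q_c = 0.625

A monopolist chooses Q where MR = MC. MR = 107 − 6Q; setting this equal to 67 + 2Q gives Q = 5 and P = 92.
Under competition P = MC: 107 − 3Q = 67 + 2Q ⇒ Q = 8, P = 83.
Ratio Q_m/Q_c = 5/8 = 0.625.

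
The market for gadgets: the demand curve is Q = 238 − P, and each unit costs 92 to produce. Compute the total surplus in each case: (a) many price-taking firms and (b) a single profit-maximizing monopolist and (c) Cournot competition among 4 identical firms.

Inverting demand: P = 238 − Q.
Competitive firms price at marginal cost: P = 92, giving Q = 146.
CS = ½·(238 − 92)·146 = 10658; PS = (92 − 92)·146 = 0; TS = 10658.
A monopolist chooses Q where MR = MC. MR = 238 − 2Q; setting this equal to 92 gives Q = 73 and P = 165.
CS = ½·(238 − 165)·73 = 2664.5; PS = (165 − 92)·73 = 5329; TS = 7993.5.
With 4 symmetric Cournot firms, each firm's FOC gives 238 − 5q = 92, so q = 29.2, Q = 4·29.2 = 116.8, and P = 121.2.
CS = ½·(238 − 121.2)·116.8 = 6821.12; PS = (121.2 − 92)·116.8 = 3410.56; TS = 10231.68.

Competition: TS = 10658; Monopoly: TS = 7993.5; Cournot: TS = 10231.68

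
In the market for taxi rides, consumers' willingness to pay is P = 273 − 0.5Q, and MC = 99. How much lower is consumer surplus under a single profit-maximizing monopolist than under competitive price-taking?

Consumer surplus falls by 22707

Competitive firms price at marginal cost: P = 99, giving Q = 348.
CS = ½·(273 − 99)·348 = 30276.
The monopolist equates marginal revenue to marginal cost: 273 − Q = 99, so Q = 174. From demand, P = 186.
CS = ½·(273 − 186)·174 = 7569.
Change in consumer surplus: 7569 − 30276 = −22707.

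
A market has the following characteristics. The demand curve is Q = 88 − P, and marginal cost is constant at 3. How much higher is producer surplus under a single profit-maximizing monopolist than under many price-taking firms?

Producer surplus rises by 1806.25

Inverting demand: P = 88 − Q.
Under competition P = MC = 3, so Q = (88 − 3)/1 = 85.
PS = (3 − 3)·85 = 0.
Monopoly sets MR = MC: 88 − 2Q = 3 ⇒ Q = 42.5, P = 88 − 42.5 = 45.5.
PS = (45.5 − 3)·42.5 = 1806.25.
Change in producer surplus: 1806.25 − 0 = 1806.25.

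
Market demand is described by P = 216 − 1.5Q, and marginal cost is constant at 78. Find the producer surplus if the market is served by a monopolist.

The monopolist equates marginal revenue to marginal cost: 216 − 3Q = 78, so Q = 46. From demand, P = 147.
PS = (147 − 78)·46 = 3174.

PS = 3174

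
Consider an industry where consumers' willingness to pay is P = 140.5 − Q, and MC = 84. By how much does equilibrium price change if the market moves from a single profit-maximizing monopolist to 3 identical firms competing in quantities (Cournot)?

P falls by 14.125

Monopoly sets MR = MC: 140.5 − 2Q = 84 ⇒ Q = 28.25, P = 140.5 − 28.25 = 112.25.
In a 3-firm Cournot equilibrium, symmetry and the first-order condition give q = (140.5 − 84)/(4) = 14.125. So Q = 42.375 and P = 98.125.
Change in equilibrium price: 98.125 − 112.25 = −14.125.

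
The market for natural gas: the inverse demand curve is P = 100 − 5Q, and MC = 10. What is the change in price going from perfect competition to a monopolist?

P rises by 45

Under competition P = MC = 10, so Q = (100 − 10)/5 = 18.
The monopolist equates marginal revenue to marginal cost: 100 − 10Q = 10, so Q = 9. From demand, P = 55.
Change in price: 55 − 10 = 45.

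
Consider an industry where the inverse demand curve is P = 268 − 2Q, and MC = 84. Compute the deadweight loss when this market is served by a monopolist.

Under competition P = MC = 84, so Q = (268 − 84)/2 = 92.
The monopolist equates marginal revenue to marginal cost: 268 − 4Q = 84, so Q = 46. From demand, P = 176.
DWL is the triangle between Q = 46 and Q = 92: ½·(92 − 46)·(176 − 84) = 2116.

DWL = 2116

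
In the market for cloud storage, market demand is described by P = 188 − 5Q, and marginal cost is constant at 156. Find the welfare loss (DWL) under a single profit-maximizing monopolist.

DWL = 25.6

Perfect competition: P = MC = 156, so 188 − 5Q = 156 and Q = 6.4.
The monopolist equates marginal revenue to marginal cost: 188 − 10Q = 156, so Q = 3.2. From demand, P = 172.
DWL is the triangle between Q = 3.2 and Q = 6.4: ½·(6.4 − 3.2)·(172 − 156) = 25.6.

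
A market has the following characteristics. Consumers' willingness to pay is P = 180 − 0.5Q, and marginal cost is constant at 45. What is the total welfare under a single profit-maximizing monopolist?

TS = 13668.75

Monopoly sets MR = MC: 180 − Q = 45 ⇒ Q = 135, P = 180 − 0.5·135 = 112.5.
CS = ½·(180 − 112.5)·135 = 4556.25; PS = (112.5 − 45)·135 = 9112.5; TS = 13668.75.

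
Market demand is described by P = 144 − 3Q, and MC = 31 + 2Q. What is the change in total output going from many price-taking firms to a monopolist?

Q falls by 8.475

Under competition P = MC: 144 − 3Q = 31 + 2Q ⇒ Q = 22.6, P = 76.2.
A monopolist chooses Q where MR = MC. MR = 144 − 6Q; setting this equal to 31 + 2Q gives Q = 14.125 and P = 101.625.
Change in total output: 14.125 − 22.6 = −8.475.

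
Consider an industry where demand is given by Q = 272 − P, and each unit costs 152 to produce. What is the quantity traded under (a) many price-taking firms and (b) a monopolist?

Inverting demand: P = 272 − Q.
Perfect competition: P = MC = 152, so 272 − Q = 152 and Q = 120.
The monopolist equates marginal revenue to marginal cost: 272 − 2Q = 152, so Q = 60. From demand, P = 212.

Competition: Q = 120; Monopoly: Q = 60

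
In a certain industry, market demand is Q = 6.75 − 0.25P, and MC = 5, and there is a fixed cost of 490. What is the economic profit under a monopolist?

Profit = −459.75

Inverting demand: P = 27 − 4Q.
A monopolist chooses Q where MR = MC. MR = 27 − 8Q; setting this equal to 5 gives Q = 2.75 and P = 16.
Profit = (16 − 5)·2.75 − 490 = −459.75.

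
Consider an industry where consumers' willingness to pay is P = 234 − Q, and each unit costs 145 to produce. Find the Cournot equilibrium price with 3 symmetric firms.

With 3 symmetric Cournot firms, each firm's FOC gives 234 − 4q = 145, so q = 22.25, Q = 3·22.25 = 66.75, and P = 167.25.

P = 167.25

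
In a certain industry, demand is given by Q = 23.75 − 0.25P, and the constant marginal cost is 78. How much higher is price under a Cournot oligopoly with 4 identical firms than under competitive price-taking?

Inverting demand: P = 95 − 4Q.
Under competition P = MC = 78, so Q = (95 − 78)/4 = 4.25.
Cournot with 4 identical firms: the symmetric best-response condition is 95 − 20q = 78. Each firm produces q = 0.85, total output Q = 3.4, price P = 81.4.
Change in price: 81.4 − 78 = 3.4.

P rises by 3.4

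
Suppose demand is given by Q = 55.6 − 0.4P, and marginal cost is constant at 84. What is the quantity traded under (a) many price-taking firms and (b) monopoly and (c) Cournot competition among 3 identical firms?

Inverting demand: P = 139 − 2.5Q.
Under competition P = MC = 84, so Q = (139 − 84)/2.5 = 22.
A monopolist chooses Q where MR = MC. MR = 139 − 5Q; setting this equal to 84 gives Q = 11 and P = 111.5.
In a 3-firm Cournot equilibrium, symmetry and the first-order condition give q = (139 − 84)/(10) = 5.5. So Q = 16.5 and P = 97.75.

Competition: Q = 22; Monopoly: Q = 11; Cournot: Q = 16.5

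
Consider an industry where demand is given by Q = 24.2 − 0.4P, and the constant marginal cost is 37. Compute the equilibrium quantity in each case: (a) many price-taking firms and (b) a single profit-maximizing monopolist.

Inverting demand: P = 60.5 − 2.5Q.
Competitive firms price at marginal cost: P = 37, giving Q = 9.4.
The monopolist equates marginal revenue to marginal cost: 60.5 − 5Q = 37, so Q = 4.7. From demand, P = 48.75.

Competition: Q = 9.4; Monopoly: Q = 4.7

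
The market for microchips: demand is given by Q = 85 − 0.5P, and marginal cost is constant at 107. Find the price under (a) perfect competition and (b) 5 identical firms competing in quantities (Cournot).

Competition: P = 107; Cournot: P = 117.5

Inverting demand: P = 170 − 2Q.
Perfect competition: P = MC = 107, so 170 − 2Q = 107 and Q = 31.5.
In a 5-firm Cournot equilibrium, symmetry and the first-order condition give q = (170 − 107)/(12) = 5.25. So Q = 26.25 and P = 117.5.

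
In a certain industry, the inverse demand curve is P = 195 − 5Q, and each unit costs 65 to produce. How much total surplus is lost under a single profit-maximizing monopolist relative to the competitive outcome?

Perfect competition: P = MC = 65, so 195 − 5Q = 65 and Q = 26.
A monopolist chooses Q where MR = MC. MR = 195 − 10Q; setting this equal to 65 gives Q = 13 and P = 130.
DWL is the triangle between Q = 13 and Q = 26: ½·(26 − 13)·(130 − 65) = 422.5.

DWL = 422.5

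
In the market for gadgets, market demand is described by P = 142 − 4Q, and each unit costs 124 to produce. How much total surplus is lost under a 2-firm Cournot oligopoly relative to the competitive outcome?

Competitive firms price at marginal cost: P = 124, giving Q = 4.5.
With 2 symmetric Cournot firms, each firm's FOC gives 142 − 12q = 124, so q = 1.5, Q = 2·1.5 = 3, and P = 130.
DWL is the triangle between Q = 3 and Q = 4.5: ½·(4.5 − 3)·(130 − 124) = 4.5.

DWL = 4.5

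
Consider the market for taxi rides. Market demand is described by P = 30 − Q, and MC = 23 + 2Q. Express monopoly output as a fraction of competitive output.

Q_m/Q_c = 0.75

The monopolist equates marginal revenue to marginal cost: 30 − 2Q = 23 + 2Q, so Q = 1.75. From demand, P = 28.25.
Under competition P = MC: 30 − Q = 23 + 2Q ⇒ Q = 7/3, P = 83/3.
Ratio Q_m/Q_c = 1.75/(7/3) = 0.75.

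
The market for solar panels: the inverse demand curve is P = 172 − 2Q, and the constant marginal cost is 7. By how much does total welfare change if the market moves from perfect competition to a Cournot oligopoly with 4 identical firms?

Competitive firms price at marginal cost: P = 7, giving Q = 82.5.
CS = ½·(172 − 7)·82.5 = 6806.25; PS = (7 − 7)·82.5 = 0; TS = 6806.25.
With 4 symmetric Cournot firms, each firm's FOC gives 172 − 10q = 7, so q = 16.5, Q = 4·16.5 = 66, and P = 40.
CS = ½·(172 − 40)·66 = 4356; PS = (40 − 7)·66 = 2178; TS = 6534.
Change in total welfare: 6534 − 6806.25 = −272.25.

Total welfare falls by 272.25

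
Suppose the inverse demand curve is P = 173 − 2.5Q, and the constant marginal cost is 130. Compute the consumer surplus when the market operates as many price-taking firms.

Competitive firms price at marginal cost: P = 130, giving Q = 17.2.
CS = ½·(173 − 130)·17.2 = 369.8.

CS = 369.8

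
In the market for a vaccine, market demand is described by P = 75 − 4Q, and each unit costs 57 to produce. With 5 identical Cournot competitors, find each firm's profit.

With 5 symmetric Cournot firms, each firm's FOC gives 75 − 24q = 57, so q = 0.75, Q = 5·0.75 = 3.75, and P = 60.
Each firm's profit = (60 − 57)·0.75 = 2.25.

π_i = 2.25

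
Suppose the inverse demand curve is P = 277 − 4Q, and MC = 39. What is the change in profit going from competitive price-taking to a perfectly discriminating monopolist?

Under competition P = MC = 39, so Q = (277 − 39)/4 = 59.5.
Profit = (39 − 39)·59.5 = 0.
A perfectly discriminating monopolist sells every unit with P(Q) ≥ MC(Q), so output equals the competitive quantity Q = 59.5. Each buyer pays their reservation price, so CS = 0 and the firm captures all surplus.
PS equals the full surplus area, 7080.5. Profit = 7080.5 = 7080.5.
Change in profit: 7080.5 − 0 = 7080.5.

Profit rises by 7080.5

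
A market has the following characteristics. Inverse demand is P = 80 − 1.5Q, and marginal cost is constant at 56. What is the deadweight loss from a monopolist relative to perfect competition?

Perfect competition: P = MC = 56, so 80 − 1.5Q = 56 and Q = 16.
Monopoly sets MR = MC: 80 − 3Q = 56 ⇒ Q = 8, P = 80 − 1.5·8 = 68.
DWL is the triangle between Q = 8 and Q = 16: ½·(16 − 8)·(68 − 56) = 48.

DWL = 48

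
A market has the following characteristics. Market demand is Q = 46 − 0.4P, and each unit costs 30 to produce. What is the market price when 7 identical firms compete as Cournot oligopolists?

P = 40.625

Inverting demand: P = 115 − 2.5Q.
In a 7-firm Cournot equilibrium, symmetry and the first-order condition give q = (115 − 30)/(20) = 4.25. So Q = 29.75 and P = 40.625.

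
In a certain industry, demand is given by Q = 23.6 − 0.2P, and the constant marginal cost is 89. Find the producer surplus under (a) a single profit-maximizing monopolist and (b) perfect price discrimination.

Inverting demand: P = 118 − 5Q.
A monopolist chooses Q where MR = MC. MR = 118 − 10Q; setting this equal to 89 gives Q = 2.9 and P = 103.5.
PS = (103.5 − 89)·2.9 = 42.05.
A perfectly discriminating monopolist sells every unit with P(Q) ≥ MC(Q), so output equals the competitive quantity Q = 5.8. Each buyer pays their reservation price, so CS = 0 and the firm captures all surplus.
PS = ½·(118 − 89)·5.8 = 84.1.

Monopoly: PS = 42.05; Perfect PD: PS = 84.1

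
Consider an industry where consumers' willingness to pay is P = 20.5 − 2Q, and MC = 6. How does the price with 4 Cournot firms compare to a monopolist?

Cournot with 4 identical firms: the symmetric best-response condition is 20.5 − 10q = 6. Each firm produces q = 1.45, total output Q = 5.8, price P = 8.9.
A monopolist chooses Q where MR = MC. MR = 20.5 − 4Q; setting this equal to 6 gives Q = 3.625 and P = 13.25.

Cournot: P = 8.9; Monopoly: P = 13.25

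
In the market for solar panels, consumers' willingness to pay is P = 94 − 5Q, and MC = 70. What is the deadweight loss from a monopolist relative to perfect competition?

DWL = 14.4

Competitive firms price at marginal cost: P = 70, giving Q = 4.8.
The monopolist equates marginal revenue to marginal cost: 94 − 10Q = 70, so Q = 2.4. From demand, P = 82.
DWL is the triangle between Q = 2.4 and Q = 4.8: ½·(4.8 − 2.4)·(82 − 70) = 14.4.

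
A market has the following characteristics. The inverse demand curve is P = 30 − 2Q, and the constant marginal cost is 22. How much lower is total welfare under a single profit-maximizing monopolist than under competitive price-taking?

TS falls by 4

Competitive firms price at marginal cost: P = 22, giving Q = 4.
CS = ½·(30 − 22)·4 = 16; PS = (22 − 22)·4 = 0; TS = 16.
The monopolist equates marginal revenue to marginal cost: 30 − 4Q = 22, so Q = 2. From demand, P = 26.
CS = ½·(30 − 26)·2 = 4; PS = (26 − 22)·2 = 8; TS = 12.
Change in total welfare: 12 − 16 = −4.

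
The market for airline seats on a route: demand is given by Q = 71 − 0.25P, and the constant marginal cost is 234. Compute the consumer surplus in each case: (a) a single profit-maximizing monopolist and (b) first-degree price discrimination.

Monopoly: CS = 78.125; Perfect PD: CS = 0

Inverting demand: P = 284 − 4Q.
The monopolist equates marginal revenue to marginal cost: 284 − 8Q = 234, so Q = 6.25. From demand, P = 259.
CS = ½·(284 − 259)·6.25 = 78.125.
Under first-degree price discrimination the firm charges each unit its demand price and produces up to where P = MC, i.e. Q = 12.5. Consumer surplus is zero; producer surplus equals total surplus.
CS = 0.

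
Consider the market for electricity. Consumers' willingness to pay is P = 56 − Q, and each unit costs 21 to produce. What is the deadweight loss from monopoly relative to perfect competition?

Under competition P = MC = 21, so Q = (56 − 21)/1 = 35.
Monopoly sets MR = MC: 56 − 2Q = 21 ⇒ Q = 17.5, P = 56 − 17.5 = 38.5.
DWL is the triangle between Q = 17.5 and Q = 35: ½·(35 − 17.5)·(38.5 − 21) = 153.125.

DWL = 153.125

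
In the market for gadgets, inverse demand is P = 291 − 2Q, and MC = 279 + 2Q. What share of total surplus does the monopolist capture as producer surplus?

The monopolist equates marginal revenue to marginal cost: 291 − 4Q = 279 + 2Q, so Q = 2. From demand, P = 287.
CS = ½·(291 − 287)·2 = 4.
PS = P·Q − VC(Q) = 287·2 − (279·2 + ½·2·2²) = 12.
Share captured = PS/TS = 12/16 = 0.75.

PS/TS = 0.75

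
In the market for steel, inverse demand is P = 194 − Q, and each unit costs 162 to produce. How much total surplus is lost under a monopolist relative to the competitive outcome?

DWL = 128

Perfect competition: P = MC = 162, so 194 − Q = 162 and Q = 32.
Monopoly sets MR = MC: 194 − 2Q = 162 ⇒ Q = 16, P = 194 − 16 = 178.
DWL is the triangle between Q = 16 and Q = 32: ½·(32 − 16)·(178 − 162) = 128.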